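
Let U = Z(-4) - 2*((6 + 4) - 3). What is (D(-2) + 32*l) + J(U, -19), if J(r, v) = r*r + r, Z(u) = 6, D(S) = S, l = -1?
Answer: 22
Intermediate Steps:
U = -8 (U = 6 - 2*((6 + 4) - 3) = 6 - 2*(10 - 3) = 6 - 2*7 = 6 - 14 = -8)
J(r, v) = r + r**2 (J(r, v) = r**2 + r = r + r**2)
(D(-2) + 32*l) + J(U, -19) = (-2 + 32*(-1)) - 8*(1 - 8) = (-2 - 32) - 8*(-7) = -34 + 56 = 22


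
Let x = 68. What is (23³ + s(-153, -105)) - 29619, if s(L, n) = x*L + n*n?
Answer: -16831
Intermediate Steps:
s(L, n) = n² + 68*L (s(L, n) = 68*L + n*n = 68*L + n² = n² + 68*L)
(23³ + s(-153, -105)) - 29619 = (23³ + ((-105)² + 68*(-153))) - 29619 = (12167 + (11025 - 10404)) - 29619 = (12167 + 621) - 29619 = 12788 - 29619 = -16831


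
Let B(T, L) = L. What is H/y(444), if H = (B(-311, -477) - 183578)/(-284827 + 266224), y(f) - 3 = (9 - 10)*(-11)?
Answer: 184055/260442 ≈ 0.70670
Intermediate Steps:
y(f) = 14 (y(f) = 3 + (9 - 10)*(-11) = 3 - 1*(-11) = 3 + 11 = 14)
H = 184055/18603 (H = (-477 - 183578)/(-284827 + 266224) = -184055/(-18603) = -184055*(-1/18603) = 184055/18603 ≈ 9.8938)
H/y(444) = (184055/18603)/14 = (184055/18603)*(1/14) = 184055/260442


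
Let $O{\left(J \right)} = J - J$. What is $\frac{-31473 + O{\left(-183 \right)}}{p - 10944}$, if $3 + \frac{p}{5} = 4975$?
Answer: $- \frac{31473}{13916} \approx -2.2616$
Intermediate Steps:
$p = 24860$ ($p = -15 + 5 \cdot 4975 = -15 + 24875 = 24860$)
$O{\left(J \right)} = 0$
$\frac{-31473 + O{\left(-183 \right)}}{p - 10944} = \frac{-31473 + 0}{24860 - 10944} = - \frac{31473}{13916}$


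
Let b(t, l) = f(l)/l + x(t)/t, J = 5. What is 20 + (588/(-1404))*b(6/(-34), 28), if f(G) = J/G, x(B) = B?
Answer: 12217/624 ≈ 19.579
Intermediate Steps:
f(G) = 5/G
b(t, l) = 1 + 5/l**2 (b(t, l) = (5/l)/l + t/t = 5/l**2 + 1 = 1 + 5/l**2)
20 + (588/(-1404))*b(6/(-34), 28) = 20 + (588/(-1404))*(1 + 5/28**2) = 20 + (588*(-1/1404))*(1 + 5*(1/784)) = 20 - 49*(1 + 5/784)/117 = 20 - 49/117*789/784 = 20 - 263/624 = 12217/624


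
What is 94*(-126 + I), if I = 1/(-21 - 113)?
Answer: -793595/67 ≈ -11845.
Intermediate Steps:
I = -1/134 (I = 1/(-134) = -1/134 ≈ -0.0074627)
94*(-126 + I) = 94*(-126 - 1/134) = 94*(-16885/134) = -793595/67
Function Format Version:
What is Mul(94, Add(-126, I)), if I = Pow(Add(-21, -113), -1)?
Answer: Rational(-793595, 67) ≈ -11845.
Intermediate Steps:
I = Rational(-1, 134) (I = Pow(-134, -1) = Rational(-1, 134) ≈ -0.0074627)
Mul(94, Add(-126, I)) = Mul(94, Add(-126, Rational(-1, 134))) = Mul(94, Rational(-16885, 134)) = Rational(-793595, 67)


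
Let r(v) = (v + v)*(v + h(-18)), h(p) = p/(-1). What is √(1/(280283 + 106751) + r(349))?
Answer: √38372467214970930/387034 ≈ 506.13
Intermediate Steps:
h(p) = -p (h(p) = p*(-1) = -p)
r(v) = 2*v*(18 + v) (r(v) = (v + v)*(v - 1*(-18)) = (2*v)*(v + 18) = (2*v)*(18 + v) = 2*v*(18 + v))
√(1/(280283 + 106751) + r(349)) = √(1/(280283 + 106751) + 2*349*(18 + 349)) = √(1/387034 + 2*349*367) = √(1/387034 + 256166) = √(99144951645/387034) = √38372467214970930/387034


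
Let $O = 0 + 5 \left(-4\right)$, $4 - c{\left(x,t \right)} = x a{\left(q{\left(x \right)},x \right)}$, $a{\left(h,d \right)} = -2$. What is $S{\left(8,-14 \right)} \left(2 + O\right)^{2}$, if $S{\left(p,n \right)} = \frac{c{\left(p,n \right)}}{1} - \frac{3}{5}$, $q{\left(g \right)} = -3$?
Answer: $\frac{31428}{5} \approx 6285.6$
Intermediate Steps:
$c{\left(x,t \right)} = 4 + 2 x$ ($c{\left(x,t \right)} = 4 - x \left(-2\right) = 4 - - 2 x = 4 + 2 x$)
$O = -20$ ($O = 0 - 20 = -20$)
$S{\left(p,n \right)} = \frac{17}{5} + 2 p$ ($S{\left(p,n \right)} = \frac{4 + 2 p}{1} - \frac{3}{5} = \left(4 + 2 p\right) 1 - \frac{3}{5} = \left(4 + 2 p\right) - \frac{3}{5} = \frac{17}{5} + 2 p$)
$S{\left(8,-14 \right)} \left(2 + O\right)^{2} = \left(\frac{17}{5} + 2 \cdot 8\right) \left(2 - 20\right)^{2} = \left(\frac{17}{5} + 16\right) \left(-18\right)^{2} = \frac{97}{5} \cdot 324 = \frac{31428}{5}$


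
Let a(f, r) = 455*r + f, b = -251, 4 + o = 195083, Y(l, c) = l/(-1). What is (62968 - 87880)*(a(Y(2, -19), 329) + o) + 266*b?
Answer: -8589026830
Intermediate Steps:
Y(l, c) = -l (Y(l, c) = l*(-1) = -l)
o = 195079 (o = -4 + 195083 = 195079)
a(f, r) = f + 455*r
(62968 - 87880)*(a(Y(2, -19), 329) + o) + 266*b = (62968 - 87880)*((-1*2 + 455*329) + 195079) + 266*(-251) = -24912*((-2 + 149695) + 195079) - 66766 = -24912*(149693 + 195079) - 66766 = -24912*344772 - 66766 = -8588960064 - 66766 = -8589026830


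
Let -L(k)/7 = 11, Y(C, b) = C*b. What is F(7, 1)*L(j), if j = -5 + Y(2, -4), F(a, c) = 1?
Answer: -77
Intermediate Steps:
j = -13 (j = -5 + 2*(-4) = -5 - 8 = -13)
L(k) = -77 (L(k) = -7*11 = -77)
F(7, 1)*L(j) = 1*(-77) = -77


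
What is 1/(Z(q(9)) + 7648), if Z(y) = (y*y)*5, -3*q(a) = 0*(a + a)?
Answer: 1/7648 ≈ 0.00013075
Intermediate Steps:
q(a) = 0 (q(a) = -0*(a + a) = -0*2*a = -⅓*0 = 0)
Z(y) = 5*y² (Z(y) = y²*5 = 5*y²)
1/(Z(q(9)) + 7648) = 1/(5*0² + 7648) = 1/(5*0 + 7648) = 1/(0 + 7648) = 1/7648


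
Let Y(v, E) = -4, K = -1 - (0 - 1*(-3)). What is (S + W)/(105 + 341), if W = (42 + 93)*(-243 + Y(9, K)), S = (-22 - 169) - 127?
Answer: -33663/446 ≈ -75.478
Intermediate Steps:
S = -318 (S = -191 - 127 = -318)
K = -4 (K = -1 - (0 + 3) = -1 - 1*3 = -1 - 3 = -4)
W = -33345 (W = (42 + 93)*(-243 - 4) = 135*(-247) = -33345)
(S + W)/(105 + 341) = (-318 - 33345)/(105 + 341) = -33663/446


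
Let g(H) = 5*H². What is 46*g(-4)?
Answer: 3680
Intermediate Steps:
46*g(-4) = 46*(5*(-4)²) = 46*(5*16) = 46*80 = 3680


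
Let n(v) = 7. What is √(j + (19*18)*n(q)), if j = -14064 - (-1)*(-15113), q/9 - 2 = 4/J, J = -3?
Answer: I*√26783 ≈ 163.66*I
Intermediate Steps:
q = 6 (q = 18 + 9*(4/(-3)) = 18 + 9*(4*(-⅓)) = 18 + 9*(-4/3) = 18 - 12 = 6)
j = -29177 (j = -14064 - 1*15113 = -14064 - 15113 = -29177)
√(j + (19*18)*n(q)) = √(-29177 + (19*18)*7) = √(-29177 + 342*7) = √(-29177 + 2394) = √(-26783) = I*√26783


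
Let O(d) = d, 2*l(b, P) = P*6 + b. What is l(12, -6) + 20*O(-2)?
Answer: -52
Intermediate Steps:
l(b, P) = b/2 + 3*P (l(b, P) = (P*6 + b)/2 = (6*P + b)/2 = (b + 6*P)/2 = b/2 + 3*P)
l(12, -6) + 20*O(-2) = ((½)*12 + 3*(-6)) + 20*(-2) = (6 - 18) - 40 = -12 - 40 = -52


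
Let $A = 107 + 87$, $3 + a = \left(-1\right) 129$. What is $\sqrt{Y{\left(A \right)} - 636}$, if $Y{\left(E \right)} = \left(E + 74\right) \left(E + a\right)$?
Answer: $2 \sqrt{3995} \approx 126.41$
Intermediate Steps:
$a = -132$ ($a = -3 - 129 = -132$)
$A = 194$
$Y{\left(E \right)} = \left(-132 + E\right) \left(74 + E\right)$ ($Y{\left(E \right)} = \left(E + 74\right) \left(E - 132\right) = \left(74 + E\right) \left(-132 + E\right) = \left(-132 + E\right) \left(74 + E\right)$)
$\sqrt{Y{\left(A \right)} - 636} = \sqrt{\left(-9768 + 194^{2} - 11252\right) - 636} = \sqrt{\left(-9768 + 37636 - 11252\right) - 636} = \sqrt{16616 - 636} = \sqrt{15980} = 2 \sqrt{3995}$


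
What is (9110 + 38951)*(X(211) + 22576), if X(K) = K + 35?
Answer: 1096848142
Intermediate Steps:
X(K) = 35 + K
(9110 + 38951)*(X(211) + 22576) = (9110 + 38951)*((35 + 211) + 22576) = 48061*(246 + 22576) = 48061*22822 = 1096848142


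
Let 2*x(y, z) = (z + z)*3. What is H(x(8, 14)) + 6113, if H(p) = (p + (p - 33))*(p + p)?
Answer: 10397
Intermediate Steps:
x(y, z) = 3*z (x(y, z) = ((z + z)*3)/2 = ((2*z)*3)/2 = (6*z)/2 = 3*z)
H(p) = 2*p*(-33 + 2*p) (H(p) = (p + (-33 + p))*(2*p) = (-33 + 2*p)*(2*p) = 2*p*(-33 + 2*p))
H(x(8, 14)) + 6113 = 2*(3*14)*(-33 + 2*(3*14)) + 6113 = 2*42*(-33 + 2*42) + 6113 = 2*42*(-33 + 84) + 6113 = 2*42*51 + 6113 = 4284 + 6113 = 10397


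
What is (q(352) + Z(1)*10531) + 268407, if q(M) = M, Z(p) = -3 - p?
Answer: 226635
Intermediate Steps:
(q(352) + Z(1)*10531) + 268407 = (352 + (-3 - 1*1)*10531) + 268407 = (352 + (-3 - 1)*10531) + 268407 = (352 - 4*10531) + 268407 = (352 - 42124) + 268407 = -41772 + 268407 = 226635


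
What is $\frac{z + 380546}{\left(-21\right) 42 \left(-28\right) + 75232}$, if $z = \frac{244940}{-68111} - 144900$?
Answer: $\frac{8024919883}{3403098004} \approx 2.3581$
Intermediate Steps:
$z = - \frac{9869528840}{68111}$ ($z = 244940 \left(- \frac{1}{68111}\right) - 144900 = - \frac{244940}{68111} - 144900 = - \frac{9869528840}{68111} \approx -1.449 \cdot 10^{5}$)
$\frac{z + 380546}{\left(-21\right) 42 \left(-28\right) + 75232} = \frac{- \frac{9869528840}{68111} + 380546}{\left(-21\right) 42 \left(-28\right) + 75232} = \frac{16049839766}{68111 \left(\left(-882\right) \left(-28\right) + 75232\right)} = \frac{16049839766}{68111 \left(24696 + 75232\right)} = \frac{16049839766}{68111 \cdot 99928} = \frac{16049839766}{68111} \cdot \frac{1}{99928} = \frac{8024919883}{3403098004}$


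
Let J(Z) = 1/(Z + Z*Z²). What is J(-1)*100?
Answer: -50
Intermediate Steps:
J(Z) = 1/(Z + Z³)
J(-1)*100 = 100/(-1 + (-1)³) = 100/(-1 - 1) = 100/(-2) = -½*100 = -50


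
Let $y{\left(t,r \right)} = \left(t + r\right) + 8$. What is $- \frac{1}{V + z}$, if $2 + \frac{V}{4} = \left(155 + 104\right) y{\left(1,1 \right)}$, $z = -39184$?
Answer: $\frac{1}{28832} \approx 3.4684 \cdot 10^{-5}$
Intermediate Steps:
$y{\left(t,r \right)} = 8 + r + t$ ($y{\left(t,r \right)} = \left(r + t\right) + 8 = 8 + r + t$)
$V = 10352$ ($V = -8 + 4 \left(155 + 104\right) \left(8 + 1 + 1\right) = -8 + 4 \cdot 259 \cdot 10 = -8 + 4 \cdot 2590 = -8 + 10360 = 10352$)
$- \frac{1}{V + z} = - \frac{1}{10352 - 39184} = - \frac{1}{-28832} = \left(-1\right) \left(- \frac{1}{28832}\right) = \frac{1}{28832}$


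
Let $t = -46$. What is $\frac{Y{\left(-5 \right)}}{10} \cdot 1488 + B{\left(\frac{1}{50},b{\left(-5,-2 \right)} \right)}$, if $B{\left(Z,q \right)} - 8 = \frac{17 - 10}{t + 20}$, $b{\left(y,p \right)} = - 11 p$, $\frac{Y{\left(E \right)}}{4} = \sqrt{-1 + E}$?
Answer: $\frac{201}{26} + \frac{2976 i \sqrt{6}}{5} \approx 7.7308 + 1457.9 i$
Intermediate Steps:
$Y{\left(E \right)} = 4 \sqrt{-1 + E}$
$B{\left(Z,q \right)} = \frac{201}{26}$ ($B{\left(Z,q \right)} = 8 + \frac{17 - 10}{-46 + 20} = 8 + \frac{7}{-26} = 8 + 7 \left(- \frac{1}{26}\right) = 8 - \frac{7}{26} = \frac{201}{26}$)
$\frac{Y{\left(-5 \right)}}{10} \cdot 1488 + B{\left(\frac{1}{50},b{\left(-5,-2 \right)} \right)} = \frac{4 \sqrt{-1 - 5}}{10} \cdot 1488 + \frac{201}{26} = 4 \sqrt{-6} \cdot \frac{1}{10} \cdot 1488 + \frac{201}{26} = 4 i \sqrt{6} \cdot \frac{1}{10} \cdot 1488 + \frac{201}{26} = \frac{2 i \sqrt{6}}{5} \cdot 1488 + \frac{201}{26} = \frac{2976 i \sqrt{6}}{5} + \frac{201}{26} = \frac{201}{26} + \frac{2976 i \sqrt{6}}{5}$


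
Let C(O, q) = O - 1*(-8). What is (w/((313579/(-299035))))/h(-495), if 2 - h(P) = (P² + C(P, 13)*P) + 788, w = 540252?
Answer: 13462854735/12722840767 ≈ 1.0582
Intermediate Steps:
C(O, q) = 8 + O (C(O, q) = O + 8 = 8 + O)
h(P) = -786 - P² - P*(8 + P) (h(P) = 2 - ((P² + (8 + P)*P) + 788) = 2 - ((P² + P*(8 + P)) + 788) = 2 - (788 + P² + P*(8 + P)) = 2 + (-788 - P² - P*(8 + P)) = -786 - P² - P*(8 + P))
(w/((313579/(-299035))))/h(-495) = (540252/((313579/(-299035))))/(-786 - 1*(-495)² - 1*(-495)*(8 - 495)) = (540252/((313579*(-1/299035))))/(-786 - 1*245025 - 1*(-495)*(-487)) = (540252/(-313579/299035))/(-786 - 245025 - 241065) = (540252*(-299035/313579))/(-486876) = -161554256820/313579*(-1/486876) = 13462854735/12722840767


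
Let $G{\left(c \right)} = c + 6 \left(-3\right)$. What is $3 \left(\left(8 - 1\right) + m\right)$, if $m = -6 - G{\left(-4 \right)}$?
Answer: $69$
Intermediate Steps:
$G{\left(c \right)} = -18 + c$ ($G{\left(c \right)} = c - 18 = -18 + c$)
$m = 16$ ($m = -6 - \left(-18 - 4\right) = -6 - -22 = -6 + 22 = 16$)
$3 \left(\left(8 - 1\right) + m\right) = 3 \left(\left(8 - 1\right) + 16\right) = 3 \left(7 + 16\right) = 3 \cdot 23 = 69$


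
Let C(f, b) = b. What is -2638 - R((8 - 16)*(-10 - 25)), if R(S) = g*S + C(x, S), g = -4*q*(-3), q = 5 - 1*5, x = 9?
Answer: -2918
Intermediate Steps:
q = 0 (q = 5 - 5 = 0)
g = 0 (g = -4*0*(-3) = 0*(-3) = 0)
R(S) = S (R(S) = 0*S + S = 0 + S = S)
-2638 - R((8 - 16)*(-10 - 25)) = -2638 - (8 - 16)*(-10 - 25) = -2638 - (-8)*(-35) = -2638 - 1*280 = -2638 - 280 = -2918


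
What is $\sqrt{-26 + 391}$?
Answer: $\sqrt{365} \approx 19.105$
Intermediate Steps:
$\sqrt{-26 + 391} = \sqrt{365}$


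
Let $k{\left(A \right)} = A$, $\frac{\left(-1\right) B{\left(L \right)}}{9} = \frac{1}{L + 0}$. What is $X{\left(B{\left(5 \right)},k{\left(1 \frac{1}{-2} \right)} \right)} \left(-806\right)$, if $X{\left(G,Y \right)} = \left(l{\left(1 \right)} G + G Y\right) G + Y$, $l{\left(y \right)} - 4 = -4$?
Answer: $\frac{42718}{25} \approx 1708.7$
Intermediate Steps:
$l{\left(y \right)} = 0$ ($l{\left(y \right)} = 4 - 4 = 0$)
$B{\left(L \right)} = - \frac{9}{L}$ ($B{\left(L \right)} = - \frac{9}{L + 0} = - \frac{9}{L}$)
$X{\left(G,Y \right)} = Y + Y G^{2}$ ($X{\left(G,Y \right)} = \left(0 G + G Y\right) G + Y = \left(0 + G Y\right) G + Y = G Y G + Y = Y G^{2} + Y = Y + Y G^{2}$)
$X{\left(B{\left(5 \right)},k{\left(1 \frac{1}{-2} \right)} \right)} \left(-806\right) = 1 \frac{1}{-2} \left(1 + \left(- \frac{9}{5}\right)^{2}\right) \left(-806\right) = 1 \left(- \frac{1}{2}\right) \left(1 + \left(\left(-9\right) \frac{1}{5}\right)^{2}\right) \left(-806\right) = - \frac{1 + \left(- \frac{9}{5}\right)^{2}}{2} \left(-806\right) = - \frac{1 + \frac{81}{25}}{2} \left(-806\right) = \left(- \frac{1}{2}\right) \frac{106}{25} \left(-806\right) = \left(- \frac{53}{25}\right) \left(-806\right) = \frac{42718}{25}$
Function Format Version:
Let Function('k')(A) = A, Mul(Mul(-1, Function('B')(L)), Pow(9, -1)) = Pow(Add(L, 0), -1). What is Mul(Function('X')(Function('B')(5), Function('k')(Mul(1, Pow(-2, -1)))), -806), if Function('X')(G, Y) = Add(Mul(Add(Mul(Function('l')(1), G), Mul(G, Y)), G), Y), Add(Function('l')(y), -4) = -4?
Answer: Rational(42718, 25) ≈ 1708.7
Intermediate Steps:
Function('l')(y) = 0 (Function('l')(y) = Add(4, -4) = 0)
Function('B')(L) = Mul(-9, Pow(L, -1)) (Function('B')(L) = Mul(-9, Pow(Add(L, 0), -1)) = Mul(-9, Pow(L, -1)))
Function('X')(G, Y) = Add(Y, Mul(Y, Pow(G, 2))) (Function('X')(G, Y) = Add(Mul(Add(Mul(0, G), Mul(G, Y)), G), Y) = Add(Mul(Add(0, Mul(G, Y)), G), Y) = Add(Mul(Mul(G, Y), G), Y) = Add(Mul(Y, Pow(G, 2)), Y) = Add(Y, Mul(Y, Pow(G, 2))))
Mul(Function('X')(Function('B')(5), Function('k')(Mul(1, Pow(-2, -1)))), -806) = Mul(Mul(Mul(1, Pow(-2, -1)), Add(1, Pow(Mul(-9, Pow(5, -1)), 2))), -806) = Mul(Mul(Mul(1, Rational(-1, 2)), Add(1, Pow(Mul(-9, Rational(1, 5)), 2))), -806) = Mul(Mul(Rational(-1, 2), Add(1, Pow(Rational(-9, 5), 2))), -806) = Mul(Mul(Rational(-1, 2), Add(1, Rational(81, 25))), -806) = Mul(Mul(Rational(-1, 2), Rational(106, 25)), -806) = Mul(Rational(-53, 25), -806) = Rational(42718, 25)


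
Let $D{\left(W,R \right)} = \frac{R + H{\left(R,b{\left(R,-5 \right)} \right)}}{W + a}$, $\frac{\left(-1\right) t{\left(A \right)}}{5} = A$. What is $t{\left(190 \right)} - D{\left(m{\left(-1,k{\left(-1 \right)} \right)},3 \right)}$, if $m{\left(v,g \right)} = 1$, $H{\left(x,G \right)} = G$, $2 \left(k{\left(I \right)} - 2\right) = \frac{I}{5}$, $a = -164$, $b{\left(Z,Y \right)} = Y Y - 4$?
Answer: $- \frac{154826}{163} \approx -949.85$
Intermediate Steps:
$t{\left(A \right)} = - 5 A$
$b{\left(Z,Y \right)} = -4 + Y^{2}$ ($b{\left(Z,Y \right)} = Y^{2} - 4 = -4 + Y^{2}$)
$k{\left(I \right)} = 2 + \frac{I}{10}$ ($k{\left(I \right)} = 2 + \frac{I \frac{1}{5}}{2} = 2 + \frac{\frac{1}{5} I}{2} = 2 + \frac{I}{10}$)
$D{\left(W,R \right)} = \frac{21 + R}{-164 + W}$ ($D{\left(W,R \right)} = \frac{R - \left(4 - \left(-5\right)^{2}\right)}{W - 164} = \frac{R + \left(-4 + 25\right)}{-164 + W} = \frac{R + 21}{-164 + W} = \frac{21 + R}{-164 + W}$)
$t{\left(190 \right)} - D{\left(m{\left(-1,k{\left(-1 \right)} \right)},3 \right)} = \left(-5\right) 190 - \frac{21 + 3}{-164 + 1} = -950 - \frac{1}{-163} \cdot 24 = -950 - \left(- \frac{1}{163}\right) 24 = -950 - - \frac{24}{163} = -950 + \frac{24}{163} = - \frac{154826}{163}$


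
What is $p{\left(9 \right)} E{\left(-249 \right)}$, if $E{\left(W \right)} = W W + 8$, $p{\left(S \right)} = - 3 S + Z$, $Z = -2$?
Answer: $-1798261$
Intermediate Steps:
$p{\left(S \right)} = -2 - 3 S$ ($p{\left(S \right)} = - 3 S - 2 = -2 - 3 S$)
$E{\left(W \right)} = 8 + W^{2}$ ($E{\left(W \right)} = W^{2} + 8 = 8 + W^{2}$)
$p{\left(9 \right)} E{\left(-249 \right)} = \left(-2 - 27\right) \left(8 + \left(-249\right)^{2}\right) = \left(-2 - 27\right) \left(8 + 62001\right) = \left(-29\right) 62009 = -1798261$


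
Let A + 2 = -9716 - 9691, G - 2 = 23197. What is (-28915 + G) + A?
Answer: -25125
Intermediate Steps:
G = 23199 (G = 2 + 23197 = 23199)
A = -19409 (A = -2 + (-9716 - 9691) = -2 - 19407 = -19409)
(-28915 + G) + A = (-28915 + 23199) - 19409 = -5716 - 19409 = -25125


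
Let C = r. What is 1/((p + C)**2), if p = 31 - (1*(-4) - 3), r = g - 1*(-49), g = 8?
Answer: 1/9025 ≈ 0.00011080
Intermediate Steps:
r = 57 (r = 8 - 1*(-49) = 8 + 49 = 57)
p = 38 (p = 31 - (-4 - 3) = 31 - 1*(-7) = 31 + 7 = 38)
C = 57
1/((p + C)**2) = 1/((38 + 57)**2) = 1/(95**2) = 1/9025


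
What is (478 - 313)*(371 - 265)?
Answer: 17490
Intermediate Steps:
(478 - 313)*(371 - 265) = 165*106 = 17490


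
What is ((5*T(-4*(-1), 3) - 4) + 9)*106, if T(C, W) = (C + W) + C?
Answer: 6360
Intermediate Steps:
T(C, W) = W + 2*C
((5*T(-4*(-1), 3) - 4) + 9)*106 = ((5*(3 + 2*(-4*(-1))) - 4) + 9)*106 = ((5*(3 + 2*4) - 4) + 9)*106 = ((5*(3 + 8) - 4) + 9)*106 = ((5*11 - 4) + 9)*106 = ((55 - 4) + 9)*106 = (51 + 9)*106 = 60*106 = 6360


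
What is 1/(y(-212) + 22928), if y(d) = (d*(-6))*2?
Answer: 1/25472 ≈ 3.9259e-5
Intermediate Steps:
y(d) = -12*d (y(d) = -6*d*2 = -12*d)
1/(y(-212) + 22928) = 1/(-12*(-212) + 22928) = 1/(2544 + 22928) = 1/25472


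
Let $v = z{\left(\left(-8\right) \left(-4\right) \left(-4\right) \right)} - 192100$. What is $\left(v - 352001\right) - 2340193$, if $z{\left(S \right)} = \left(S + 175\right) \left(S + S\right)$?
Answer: $-2896326$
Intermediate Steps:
$z{\left(S \right)} = 2 S \left(175 + S\right)$ ($z{\left(S \right)} = \left(175 + S\right) 2 S = 2 S \left(175 + S\right)$)
$v = -204132$ ($v = 2 \left(-8\right) \left(-4\right) \left(-4\right) \left(175 + \left(-8\right) \left(-4\right) \left(-4\right)\right) - 192100 = 2 \cdot 32 \left(-4\right) \left(175 + 32 \left(-4\right)\right) - 192100 = 2 \left(-128\right) \left(175 - 128\right) - 192100 = 2 \left(-128\right) 47 - 192100 = -12032 - 192100 = -204132$)
$\left(v - 352001\right) - 2340193 = \left(-204132 - 352001\right) - 2340193 = -556133 - 2340193 = -2896326$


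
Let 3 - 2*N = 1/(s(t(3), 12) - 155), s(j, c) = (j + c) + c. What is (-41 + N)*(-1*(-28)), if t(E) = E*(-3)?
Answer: -11059/10 ≈ -1105.9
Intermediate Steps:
t(E) = -3*E
s(j, c) = j + 2*c (s(j, c) = (c + j) + c = j + 2*c)
N = 421/280 (N = 3/2 - 1/(2*((-3*3 + 2*12) - 155)) = 3/2 - 1/(2*((-9 + 24) - 155)) = 3/2 - 1/(2*(15 - 155)) = 3/2 - ½/(-140) = 3/2 - ½*(-1/140) = 3/2 + 1/280 = 421/280 ≈ 1.5036)
(-41 + N)*(-1*(-28)) = (-41 + 421/280)*(-1*(-28)) = -11059/280*28 = -11059/10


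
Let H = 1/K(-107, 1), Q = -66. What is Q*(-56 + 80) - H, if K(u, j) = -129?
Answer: -204335/129 ≈ -1584.0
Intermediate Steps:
H = -1/129 (H = 1/(-129) = -1/129 ≈ -0.0077519)
Q*(-56 + 80) - H = -66*(-56 + 80) - 1*(-1/129) = -66*24 + 1/129 = -1584 + 1/129 = -204335/129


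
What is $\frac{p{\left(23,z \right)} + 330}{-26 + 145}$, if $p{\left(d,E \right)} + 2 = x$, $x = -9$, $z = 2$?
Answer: $\frac{319}{119} \approx 2.6807$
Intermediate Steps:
$p{\left(d,E \right)} = -11$ ($p{\left(d,E \right)} = -2 - 9 = -11$)
$\frac{p{\left(23,z \right)} + 330}{-26 + 145} = \frac{-11 + 330}{-26 + 145} = \frac{319}{119}$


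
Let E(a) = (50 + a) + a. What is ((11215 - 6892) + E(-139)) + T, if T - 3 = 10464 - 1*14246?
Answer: 316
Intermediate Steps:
T = -3779 (T = 3 + (10464 - 1*14246) = 3 + (10464 - 14246) = 3 - 3782 = -3779)
E(a) = 50 + 2*a
((11215 - 6892) + E(-139)) + T = ((11215 - 6892) + (50 + 2*(-139))) - 3779 = (4323 + (50 - 278)) - 3779 = (4323 - 228) - 3779 = 4095 - 3779 = 316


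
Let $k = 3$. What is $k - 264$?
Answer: $-261$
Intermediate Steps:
$k - 264 = 3 - 264 = -261$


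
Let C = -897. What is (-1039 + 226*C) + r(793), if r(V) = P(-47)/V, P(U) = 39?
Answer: -12429418/61 ≈ -2.0376e+5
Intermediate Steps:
r(V) = 39/V
(-1039 + 226*C) + r(793) = (-1039 + 226*(-897)) + 39/793 = (-1039 - 202722) + 39*(1/793) = -203761 + 3/61 = -12429418/61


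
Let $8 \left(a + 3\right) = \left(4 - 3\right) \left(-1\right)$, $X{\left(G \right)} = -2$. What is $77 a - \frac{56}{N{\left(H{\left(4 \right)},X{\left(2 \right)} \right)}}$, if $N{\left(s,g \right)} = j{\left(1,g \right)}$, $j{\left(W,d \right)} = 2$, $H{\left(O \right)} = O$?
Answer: $- \frac{2149}{8} \approx -268.63$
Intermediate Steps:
$N{\left(s,g \right)} = 2$
$a = - \frac{25}{8}$ ($a = -3 + \frac{\left(4 - 3\right) \left(-1\right)}{8} = -3 + \frac{1 \left(-1\right)}{8} = -3 + \frac{1}{8} \left(-1\right) = -3 - \frac{1}{8} = - \frac{25}{8} \approx -3.125$)
$77 a - \frac{56}{N{\left(H{\left(4 \right)},X{\left(2 \right)} \right)}} = 77 \left(- \frac{25}{8}\right) - \frac{56}{2} = - \frac{1925}{8} - 28 = - \frac{2149}{8}$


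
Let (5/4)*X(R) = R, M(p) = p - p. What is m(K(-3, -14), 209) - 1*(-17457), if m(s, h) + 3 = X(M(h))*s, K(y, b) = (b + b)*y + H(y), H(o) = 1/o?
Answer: 17454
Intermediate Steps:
M(p) = 0
X(R) = 4*R/5
H(o) = 1/o
K(y, b) = 1/y + 2*b*y (K(y, b) = (b + b)*y + 1/y = (2*b)*y + 1/y = 2*b*y + 1/y = 1/y + 2*b*y)
m(s, h) = -3 (m(s, h) = -3 + ((4/5)*0)*s = -3 + 0*s = -3 + 0 = -3)
m(K(-3, -14), 209) - 1*(-17457) = -3 - 1*(-17457) = -3 + 17457 = 17454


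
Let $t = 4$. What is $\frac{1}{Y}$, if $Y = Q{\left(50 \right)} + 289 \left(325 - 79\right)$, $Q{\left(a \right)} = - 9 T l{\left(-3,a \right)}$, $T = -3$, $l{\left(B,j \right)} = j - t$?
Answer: $\frac{1}{72336} \approx 1.3824 \cdot 10^{-5}$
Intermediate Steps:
$l{\left(B,j \right)} = -4 + j$ ($l{\left(B,j \right)} = j - 4 = -4 + j$)
$Q{\left(a \right)} = -108 + 27 a$ ($Q{\left(a \right)} = - 9 \left(- 3 \left(-4 + a\right)\right) = - 9 \left(12 - 3 a\right) = -108 + 27 a$)
$Y = 72336$ ($Y = \left(-108 + 27 \cdot 50\right) + 289 \left(325 - 79\right) = \left(-108 + 1350\right) + 289 \cdot 246 = 1242 + 71094 = 72336$)
$\frac{1}{Y} = \frac{1}{72336}$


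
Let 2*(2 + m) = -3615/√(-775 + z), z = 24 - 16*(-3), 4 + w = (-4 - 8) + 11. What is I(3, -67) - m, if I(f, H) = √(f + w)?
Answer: 2 + I*√2 - 3615*I*√703/1406 ≈ 2.0 - 66.757*I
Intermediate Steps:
w = -5 (w = -4 + ((-4 - 8) + 11) = -4 + (-12 + 11) = -4 - 1 = -5)
z = 72 (z = 24 + 48 = 72)
I(f, H) = √(-5 + f) (I(f, H) = √(f - 5) = √(-5 + f))
m = -2 + 3615*I*√703/1406 (m = -2 + (-3615/√(-775 + 72))/2 = -2 + (-3615*(-I*√703/703))/2 = -2 + (-(-3615)*I*√703/703)/2 = -2 + (3615*I*√703/703)/2 = -2 + 3615*I*√703/1406 ≈ -2.0 + 68.171*I)
I(3, -67) - m = √(-5 + 3) - (-2 + 3615*I*√703/1406) = √(-2) + (2 - 3615*I*√703/1406) = I*√2 + (2 - 3615*I*√703/1406) = 2 + I*√2 - 3615*I*√703/1406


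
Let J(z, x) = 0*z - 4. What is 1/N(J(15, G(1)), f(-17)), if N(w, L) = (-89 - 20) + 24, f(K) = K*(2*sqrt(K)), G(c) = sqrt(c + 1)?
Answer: -1/85 ≈ -0.011765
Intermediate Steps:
G(c) = sqrt(1 + c)
f(K) = 2*K**(3/2)
J(z, x) = -4 (J(z, x) = 0 - 4 = -4)
N(w, L) = -85 (N(w, L) = -109 + 24 = -85)
1/N(J(15, G(1)), f(-17)) = 1/(-85) = -1/85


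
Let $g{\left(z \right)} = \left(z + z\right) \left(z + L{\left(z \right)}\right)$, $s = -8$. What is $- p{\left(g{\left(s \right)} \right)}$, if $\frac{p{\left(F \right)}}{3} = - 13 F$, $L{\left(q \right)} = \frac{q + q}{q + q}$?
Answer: $4368$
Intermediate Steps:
$L{\left(q \right)} = 1$ ($L{\left(q \right)} = \frac{2 q}{2 q} = 2 q \frac{1}{2 q} = 1$)
$g{\left(z \right)} = 2 z \left(1 + z\right)$ ($g{\left(z \right)} = \left(z + z\right) \left(z + 1\right) = 2 z \left(1 + z\right)$)
$p{\left(F \right)} = - 39 F$ ($p{\left(F \right)} = 3 \left(- 13 F\right) = - 39 F$)
$- p{\left(g{\left(s \right)} \right)} = - \left(-39\right) 2 \left(-8\right) \left(1 - 8\right) = - \left(-39\right) 2 \left(-8\right) \left(-7\right) = - \left(-39\right) 112 = \left(-1\right) \left(-4368\right) = 4368$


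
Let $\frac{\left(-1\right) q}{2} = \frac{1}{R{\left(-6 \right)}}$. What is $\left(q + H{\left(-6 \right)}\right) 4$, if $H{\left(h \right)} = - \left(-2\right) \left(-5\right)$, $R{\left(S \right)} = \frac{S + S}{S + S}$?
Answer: $-48$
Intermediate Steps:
$R{\left(S \right)} = 1$ ($R{\left(S \right)} = \frac{2 S}{2 S} = 2 S \frac{1}{2 S} = 1$)
$q = -2$ ($q = - \frac{2}{1} = \left(-2\right) 1 = -2$)
$H{\left(h \right)} = -10$ ($H{\left(h \right)} = \left(-1\right) 10 = -10$)
$\left(q + H{\left(-6 \right)}\right) 4 = \left(-2 - 10\right) 4 = \left(-12\right) 4 = -48$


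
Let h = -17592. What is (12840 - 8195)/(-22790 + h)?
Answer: -4645/40382 ≈ -0.11503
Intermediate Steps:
(12840 - 8195)/(-22790 + h) = (12840 - 8195)/(-22790 - 17592) = 4645/(-40382) = 4645*(-1/40382) = -4645/40382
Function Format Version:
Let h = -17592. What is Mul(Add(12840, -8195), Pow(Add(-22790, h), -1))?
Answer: Rational(-4645, 40382) ≈ -0.11503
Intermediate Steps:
Mul(Add(12840, -8195), Pow(Add(-22790, h), -1)) = Mul(Add(12840, -8195), Pow(Add(-22790, -17592), -1)) = Mul(4645, Pow(-40382, -1)) = Mul(4645, Rational(-1, 40382)) = Rational(-4645, 40382)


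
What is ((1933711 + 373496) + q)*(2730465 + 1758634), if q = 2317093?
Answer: 20758940505700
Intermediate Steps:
((1933711 + 373496) + q)*(2730465 + 1758634) = ((1933711 + 373496) + 2317093)*(2730465 + 1758634) = (2307207 + 2317093)*4489099 = 4624300*4489099 = 20758940505700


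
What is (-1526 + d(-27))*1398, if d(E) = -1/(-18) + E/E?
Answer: -6395617/3 ≈ -2.1319e+6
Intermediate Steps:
d(E) = 19/18 (d(E) = -1*(-1/18) + 1 = 1/18 + 1 = 19/18)
(-1526 + d(-27))*1398 = (-1526 + 19/18)*1398 = -27449/18*1398 = -6395617/3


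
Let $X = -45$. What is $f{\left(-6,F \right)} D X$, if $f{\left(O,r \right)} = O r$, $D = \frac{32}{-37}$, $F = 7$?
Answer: $- \frac{60480}{37} \approx -1634.6$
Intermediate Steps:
$D = - \frac{32}{37}$ ($D = 32 \left(- \frac{1}{37}\right) = - \frac{32}{37} \approx -0.86486$)
$f{\left(-6,F \right)} D X = \left(-6\right) 7 \left(- \frac{32}{37}\right) \left(-45\right) = \left(-42\right) \left(- \frac{32}{37}\right) \left(-45\right) = \frac{1344}{37} \left(-45\right) = - \frac{60480}{37}$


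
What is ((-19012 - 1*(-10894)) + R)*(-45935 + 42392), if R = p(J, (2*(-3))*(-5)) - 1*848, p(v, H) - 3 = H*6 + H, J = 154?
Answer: 31011879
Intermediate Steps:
p(v, H) = 3 + 7*H (p(v, H) = 3 + (H*6 + H) = 3 + (6*H + H) = 3 + 7*H)
R = -635 (R = (3 + 7*((2*(-3))*(-5))) - 1*848 = (3 + 7*(-6*(-5))) - 848 = (3 + 7*30) - 848 = (3 + 210) - 848 = 213 - 848 = -635)
((-19012 - 1*(-10894)) + R)*(-45935 + 42392) = ((-19012 - 1*(-10894)) - 635)*(-45935 + 42392) = ((-19012 + 10894) - 635)*(-3543) = (-8118 - 635)*(-3543) = -8753*(-3543) = 31011879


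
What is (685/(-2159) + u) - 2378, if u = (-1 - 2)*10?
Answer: -5199557/2159 ≈ -2408.3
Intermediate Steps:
u = -30 (u = -3*10 = -30)
(685/(-2159) + u) - 2378 = (685/(-2159) - 30) - 2378 = (685*(-1/2159) - 30) - 2378 = (-685/2159 - 30) - 2378 = -65455/2159 - 2378 = -5199557/2159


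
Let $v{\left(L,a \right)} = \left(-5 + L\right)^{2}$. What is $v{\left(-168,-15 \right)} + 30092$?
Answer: $60021$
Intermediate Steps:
$v{\left(-168,-15 \right)} + 30092 = \left(-5 - 168\right)^{2} + 30092 = \left(-173\right)^{2} + 30092 = 29929 + 30092 = 60021$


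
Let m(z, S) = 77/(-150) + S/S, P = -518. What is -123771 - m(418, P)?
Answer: -18565723/150 ≈ -1.2377e+5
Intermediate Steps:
m(z, S) = 73/150 (m(z, S) = 77*(-1/150) + 1 = -77/150 + 1 = 73/150)
-123771 - m(418, P) = -123771 - 1*73/150 = -123771 - 73/150 = -18565723/150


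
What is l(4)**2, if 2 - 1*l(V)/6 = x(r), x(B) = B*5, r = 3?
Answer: 6084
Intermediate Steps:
x(B) = 5*B
l(V) = -78 (l(V) = 12 - 30*3 = 12 - 6*15 = 12 - 90 = -78)
l(4)**2 = (-78)**2 = 6084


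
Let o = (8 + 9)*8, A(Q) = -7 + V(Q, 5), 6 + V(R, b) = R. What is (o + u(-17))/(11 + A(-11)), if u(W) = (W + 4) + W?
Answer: -106/13 ≈ -8.1538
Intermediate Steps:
V(R, b) = -6 + R
u(W) = 4 + 2*W (u(W) = (4 + W) + W = 4 + 2*W)
A(Q) = -13 + Q (A(Q) = -7 + (-6 + Q) = -13 + Q)
o = 136 (o = 17*8 = 136)
(o + u(-17))/(11 + A(-11)) = (136 + (4 + 2*(-17)))/(11 + (-13 - 11)) = (136 + (4 - 34))/(11 - 24) = (136 - 30)/(-13) = 106*(-1/13) = -106/13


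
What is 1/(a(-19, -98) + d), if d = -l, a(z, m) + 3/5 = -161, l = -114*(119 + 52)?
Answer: 5/96662 ≈ 5.1727e-5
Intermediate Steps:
l = -19494 (l = -114*171 = -19494)
a(z, m) = -808/5 (a(z, m) = -3/5 - 161 = -808/5)
d = 19494 (d = -1*(-19494) = 19494)
1/(a(-19, -98) + d) = 1/(-808/5 + 19494) = 1/(96662/5) = 5/96662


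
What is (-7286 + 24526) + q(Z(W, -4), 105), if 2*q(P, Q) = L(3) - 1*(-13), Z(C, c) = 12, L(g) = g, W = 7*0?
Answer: 17248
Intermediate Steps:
W = 0
q(P, Q) = 8 (q(P, Q) = (3 - 1*(-13))/2 = (3 + 13)/2 = (½)*16 = 8)
(-7286 + 24526) + q(Z(W, -4), 105) = (-7286 + 24526) + 8 = 17240 + 8 = 17248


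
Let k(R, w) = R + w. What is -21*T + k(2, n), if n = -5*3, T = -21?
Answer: 428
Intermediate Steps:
n = -15
-21*T + k(2, n) = -21*(-21) + (2 - 15) = 441 - 13 = 428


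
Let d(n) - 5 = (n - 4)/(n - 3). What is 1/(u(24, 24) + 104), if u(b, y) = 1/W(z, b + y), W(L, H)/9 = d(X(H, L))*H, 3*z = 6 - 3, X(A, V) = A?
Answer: 12912/1342853 ≈ 0.0096153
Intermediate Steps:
z = 1 (z = (6 - 3)/3 = (⅓)*3 = 1)
d(n) = 5 + (-4 + n)/(-3 + n) (d(n) = 5 + (n - 4)/(n - 3) = 5 + (-4 + n)/(-3 + n))
W(L, H) = 9*H*(-19 + 6*H)/(-3 + H) (W(L, H) = 9*(((-19 + 6*H)/(-3 + H))*H) = 9*(H*(-19 + 6*H)/(-3 + H)) = 9*H*(-19 + 6*H)/(-3 + H))
u(b, y) = (-3 + b + y)/(9*(b + y)*(-19 + 6*b + 6*y)) (u(b, y) = 1/(9*(b + y)*(-19 + 6*(b + y))/(-3 + (b + y))) = 1/(9*(b + y)*(-19 + (6*b + 6*y))/(-3 + b + y)) = 1/(9*(b + y)*(-19 + 6*b + 6*y)/(-3 + b + y)) = (-3 + b + y)/(9*(b + y)*(-19 + 6*b + 6*y)))
1/(u(24, 24) + 104) = 1/((-3 + 24 + 24)/(9*(24 + 24)*(-19 + 6*24 + 6*24)) + 104) = 1/((⅑)*45/(48*(-19 + 144 + 144)) + 104) = 1/((⅑)*(1/48)*45/269 + 104) = 1/((⅑)*(1/48)*(1/269)*45 + 104) = 1/(5/12912 + 104) = 1/(1342853/12912) = 12912/1342853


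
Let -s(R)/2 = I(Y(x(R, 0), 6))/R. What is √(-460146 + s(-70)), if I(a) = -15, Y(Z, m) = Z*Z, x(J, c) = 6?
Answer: 5*I*√901887/7 ≈ 678.34*I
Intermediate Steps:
Y(Z, m) = Z²
s(R) = 30/R (s(R) = -(-30)/R = 30/R)
√(-460146 + s(-70)) = √(-460146 + 30/(-70)) = √(-460146 + 30*(-1/70)) = √(-460146 - 3/7) = √(-3221025/7) = 5*I*√901887/7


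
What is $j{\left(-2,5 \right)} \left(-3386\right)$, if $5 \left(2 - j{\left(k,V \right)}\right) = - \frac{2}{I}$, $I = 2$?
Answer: $- \frac{37246}{5} \approx -7449.2$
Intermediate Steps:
$j{\left(k,V \right)} = \frac{11}{5}$ ($j{\left(k,V \right)} = 2 - \frac{\left(-2\right) \frac{1}{2}}{5} = 2 - - \frac{1}{5} = 2 + \frac{1}{5} = \frac{11}{5}$)
$j{\left(-2,5 \right)} \left(-3386\right) = \frac{11}{5} \left(-3386\right) = - \frac{37246}{5}$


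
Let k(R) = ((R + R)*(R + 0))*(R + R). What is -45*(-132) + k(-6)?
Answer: 5076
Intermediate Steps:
k(R) = 4*R**3 (k(R) = ((2*R)*R)*(2*R) = (2*R**2)*(2*R) = 4*R**3)
-45*(-132) + k(-6) = -45*(-132) + 4*(-6)**3 = 5940 + 4*(-216) = 5940 - 864 = 5076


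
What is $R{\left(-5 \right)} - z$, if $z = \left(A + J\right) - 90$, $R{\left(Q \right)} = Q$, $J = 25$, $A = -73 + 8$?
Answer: $125$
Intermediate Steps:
$A = -65$
$z = -130$ ($z = \left(-65 + 25\right) - 90 = -40 - 90 = -130$)
$R{\left(-5 \right)} - z = -5 - -130 = -5 + 130 = 125$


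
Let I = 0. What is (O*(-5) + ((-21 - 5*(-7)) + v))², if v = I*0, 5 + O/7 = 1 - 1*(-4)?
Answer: 196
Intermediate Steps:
O = 0 (O = -35 + 7*(1 - 1*(-4)) = -35 + 7*(1 + 4) = -35 + 7*5 = -35 + 35 = 0)
v = 0 (v = 0*0 = 0)
(O*(-5) + ((-21 - 5*(-7)) + v))² = (0*(-5) + ((-21 - 5*(-7)) + 0))² = (0 + ((-21 + 35) + 0))² = (0 + (14 + 0))² = (0 + 14)² = 14² = 196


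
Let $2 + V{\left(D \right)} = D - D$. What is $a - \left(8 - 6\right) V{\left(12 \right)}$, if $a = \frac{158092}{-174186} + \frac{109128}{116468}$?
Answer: $\frac{10218036368}{2535886881} \approx 4.0294$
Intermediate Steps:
$V{\left(D \right)} = -2$ ($V{\left(D \right)} = -2 + \left(D - D\right) = -2 + 0 = -2$)
$a = \frac{74488844}{2535886881}$ ($a = 158092 \left(- \frac{1}{174186}\right) + 109128 \cdot \frac{1}{116468} = - \frac{79046}{87093} + \frac{27282}{29117} = \frac{74488844}{2535886881} \approx 0.029374$)
$a - \left(8 - 6\right) V{\left(12 \right)} = \frac{74488844}{2535886881} - \left(8 - 6\right) \left(-2\right) = \frac{74488844}{2535886881} - 2 \left(-2\right) = \frac{74488844}{2535886881} - -4 = \frac{74488844}{2535886881} + 4 = \frac{10218036368}{2535886881}$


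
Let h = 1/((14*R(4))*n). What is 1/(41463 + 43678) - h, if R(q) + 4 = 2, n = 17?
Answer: 12231/5789588 ≈ 0.0021126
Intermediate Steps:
R(q) = -2 (R(q) = -4 + 2 = -2)
h = -1/476 (h = 1/((14*(-2))*17) = 1/(-28*17) = 1/(-476) = -1/476 ≈ -0.0021008)
1/(41463 + 43678) - h = 1/(41463 + 43678) - 1*(-1/476) = 1/85141 + 1/476 = 12231/5789588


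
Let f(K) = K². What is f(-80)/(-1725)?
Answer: -256/69 ≈ -3.7101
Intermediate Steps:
f(-80)/(-1725) = (-80)²/(-1725) = 6400*(-1/1725) = -256/69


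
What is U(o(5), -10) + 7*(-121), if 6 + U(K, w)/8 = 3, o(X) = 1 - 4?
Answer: -871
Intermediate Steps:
o(X) = -3
U(K, w) = -24 (U(K, w) = -48 + 8*3 = -48 + 24 = -24)
U(o(5), -10) + 7*(-121) = -24 + 7*(-121) = -24 - 847 = -871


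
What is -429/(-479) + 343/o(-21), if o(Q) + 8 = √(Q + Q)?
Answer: (-160865*I + 429*√42)/(479*(√42 + 8*I)) ≈ -24.991 - 20.971*I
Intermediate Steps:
o(Q) = -8 + √2*√Q (o(Q) = -8 + √(Q + Q) = -8 + √(2*Q) = -8 + √2*√Q)
-429/(-479) + 343/o(-21) = -429/(-479) + 343/(-8 + √2*√(-21)) = -429*(-1/479) + 343/(-8 + √2*(I*√21)) = 429/479 + 343/(-8 + I*√42)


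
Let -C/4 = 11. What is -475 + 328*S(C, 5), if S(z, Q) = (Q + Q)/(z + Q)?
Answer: -21805/39 ≈ -559.10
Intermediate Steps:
C = -44 (C = -4*11 = -44)
S(z, Q) = 2*Q/(Q + z) (S(z, Q) = (2*Q)/(Q + z) = 2*Q/(Q + z))
-475 + 328*S(C, 5) = -475 + 328*(2*5/(5 - 44)) = -475 + 328*(2*5/(-39)) = -475 + 328*(2*5*(-1/39)) = -475 + 328*(-10/39) = -475 - 3280/39 = -21805/39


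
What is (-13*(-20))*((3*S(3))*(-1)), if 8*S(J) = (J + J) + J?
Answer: -1755/2 ≈ -877.50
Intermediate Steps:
S(J) = 3*J/8 (S(J) = ((J + J) + J)/8 = (2*J + J)/8 = (3*J)/8 = 3*J/8)
(-13*(-20))*((3*S(3))*(-1)) = (-13*(-20))*((3*((3/8)*3))*(-1)) = 260*((3*(9/8))*(-1)) = 260*((27/8)*(-1)) = 260*(-27/8) = -1755/2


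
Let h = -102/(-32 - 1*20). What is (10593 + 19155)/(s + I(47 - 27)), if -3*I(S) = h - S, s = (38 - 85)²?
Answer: 2320344/172771 ≈ 13.430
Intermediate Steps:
h = 51/26 (h = -102/(-32 - 20) = -102/(-52) = -102*(-1/52) = 51/26 ≈ 1.9615)
s = 2209 (s = (-47)² = 2209)
I(S) = -17/26 + S/3 (I(S) = -(51/26 - S)/3 = -17/26 + S/3)
(10593 + 19155)/(s + I(47 - 27)) = (10593 + 19155)/(2209 + (-17/26 + (47 - 27)/3)) = 29748/(2209 + (-17/26 + (⅓)*20)) = 29748/(2209 + (-17/26 + 20/3)) = 29748/(2209 + 469/78) = 29748/(172771/78) = 29748*(78/172771) = 2320344/172771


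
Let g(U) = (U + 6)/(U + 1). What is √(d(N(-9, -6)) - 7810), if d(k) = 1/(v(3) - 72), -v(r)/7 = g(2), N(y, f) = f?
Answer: I*√36113491/68 ≈ 88.374*I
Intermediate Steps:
g(U) = (6 + U)/(1 + U)
v(r) = -56/3 (v(r) = -7*(6 + 2)/(1 + 2) = -7*8/3 = -56/3)
d(k) = -3/272 (d(k) = 1/(-56/3 - 72) = 1/(-272/3) = -3/272)
√(d(N(-9, -6)) - 7810) = √(-3/272 - 7810) = √(-2124323/272) = I*√36113491/68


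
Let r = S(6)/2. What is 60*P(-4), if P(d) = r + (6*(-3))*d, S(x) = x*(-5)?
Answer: 3420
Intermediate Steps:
S(x) = -5*x
r = -15 (r = -5*6/2 = -30*1/2 = -15)
P(d) = -15 - 18*d (P(d) = -15 + (6*(-3))*d = -15 - 18*d)
60*P(-4) = 60*(-15 - 18*(-4)) = 60*(-15 + 72) = 60*57 = 3420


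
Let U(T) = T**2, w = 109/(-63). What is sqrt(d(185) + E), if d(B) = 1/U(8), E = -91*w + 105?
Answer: sqrt(151177)/24 ≈ 16.201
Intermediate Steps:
w = -109/63 (w = 109*(-1/63) = -109/63 ≈ -1.7302)
E = 2362/9 (E = -91*(-109/63) + 105 = 1417/9 + 105 = 2362/9 ≈ 262.44)
d(B) = 1/64 (d(B) = 1/(8**2) = 1/64)
sqrt(d(185) + E) = sqrt(1/64 + 2362/9) = sqrt(151177/576) = sqrt(151177)/24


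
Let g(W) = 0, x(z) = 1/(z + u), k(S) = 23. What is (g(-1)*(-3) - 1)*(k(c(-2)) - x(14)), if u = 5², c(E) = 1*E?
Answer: -896/39 ≈ -22.974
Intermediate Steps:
c(E) = E
u = 25
x(z) = 1/(25 + z) (x(z) = 1/(z + 25) = 1/(25 + z))
(g(-1)*(-3) - 1)*(k(c(-2)) - x(14)) = (0*(-3) - 1)*(23 - 1/(25 + 14)) = (0 - 1)*(23 - 1/39) = -(23 - 1*1/39) = -(23 - 1/39) = -1*896/39 = -896/39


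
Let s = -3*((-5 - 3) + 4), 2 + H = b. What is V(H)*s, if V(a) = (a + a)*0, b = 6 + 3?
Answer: 0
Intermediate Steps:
b = 9
H = 7 (H = -2 + 9 = 7)
V(a) = 0 (V(a) = (2*a)*0 = 0)
s = 12 (s = -3*(-8 + 4) = -3*(-4) = 12)
V(H)*s = 0*12 = 0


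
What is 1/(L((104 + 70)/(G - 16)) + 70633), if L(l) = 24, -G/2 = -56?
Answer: 1/70657 ≈ 1.4153e-5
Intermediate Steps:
G = 112 (G = -2*(-56) = 112)
1/(L((104 + 70)/(G - 16)) + 70633) = 1/(24 + 70633) = 1/70657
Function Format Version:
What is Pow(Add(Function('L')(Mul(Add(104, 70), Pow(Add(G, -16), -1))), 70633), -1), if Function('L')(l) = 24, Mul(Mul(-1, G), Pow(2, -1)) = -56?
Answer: Rational(1, 70657) ≈ 1.4153e-5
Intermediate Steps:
G = 112 (G = Mul(-2, -56) = 112)
Pow(Add(Function('L')(Mul(Add(104, 70), Pow(Add(G, -16), -1))), 70633), -1) = Pow(Add(24, 70633), -1) = Pow(70657, -1) = Rational(1, 70657)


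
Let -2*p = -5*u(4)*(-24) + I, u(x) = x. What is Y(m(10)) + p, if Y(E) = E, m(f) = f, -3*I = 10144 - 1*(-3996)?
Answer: 6380/3 ≈ 2126.7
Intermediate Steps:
I = -14140/3 (I = -(10144 - 1*(-3996))/3 = -(10144 + 3996)/3 = -⅓*14140 = -14140/3 ≈ -4713.3)
p = 6350/3 (p = -(-5*4*(-24) - 14140/3)/2 = -(-20*(-24) - 14140/3)/2 = -(480 - 14140/3)/2 = -½*(-12700/3) = 6350/3 ≈ 2116.7)
Y(m(10)) + p = 10 + 6350/3 = 6380/3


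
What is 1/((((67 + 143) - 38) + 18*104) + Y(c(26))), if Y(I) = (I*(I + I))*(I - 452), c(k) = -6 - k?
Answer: -1/989188 ≈ -1.0109e-6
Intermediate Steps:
Y(I) = 2*I²*(-452 + I) (Y(I) = (I*(2*I))*(-452 + I) = (2*I²)*(-452 + I) = 2*I²*(-452 + I))
1/((((67 + 143) - 38) + 18*104) + Y(c(26))) = 1/((((67 + 143) - 38) + 18*104) + 2*(-6 - 1*26)²*(-452 + (-6 - 1*26))) = 1/(((210 - 38) + 1872) + 2*(-6 - 26)²*(-452 + (-6 - 26))) = 1/((172 + 1872) + 2*(-32)²*(-452 - 32)) = 1/(2044 + 2*1024*(-484)) = 1/(2044 - 991232) = 1/(-989188) = -1/989188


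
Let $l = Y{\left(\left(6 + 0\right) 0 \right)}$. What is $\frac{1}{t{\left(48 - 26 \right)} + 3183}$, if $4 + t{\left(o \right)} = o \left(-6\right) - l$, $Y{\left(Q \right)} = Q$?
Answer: $\frac{1}{3047} \approx 0.00032819$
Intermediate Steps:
$l = 0$ ($l = \left(6 + 0\right) 0 = 6 \cdot 0 = 0$)
$t{\left(o \right)} = -4 - 6 o$ ($t{\left(o \right)} = -4 + \left(o \left(-6\right) - 0\right) = -4 + \left(- 6 o + 0\right) = -4 - 6 o$)
$\frac{1}{t{\left(48 - 26 \right)} + 3183} = \frac{1}{\left(-4 - 6 \left(48 - 26\right)\right) + 3183} = \frac{1}{\left(-4 - 132\right) + 3183} = \frac{1}{-136 + 3183} = \frac{1}{3047}$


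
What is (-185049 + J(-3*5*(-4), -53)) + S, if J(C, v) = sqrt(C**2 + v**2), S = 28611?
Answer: -156438 + sqrt(6409) ≈ -1.5636e+5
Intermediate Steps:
(-185049 + J(-3*5*(-4), -53)) + S = (-185049 + sqrt((-3*5*(-4))**2 + (-53)**2)) + 28611 = (-185049 + sqrt((-15*(-4))**2 + 2809)) + 28611 = (-185049 + sqrt(60**2 + 2809)) + 28611 = (-185049 + sqrt(3600 + 2809)) + 28611 = (-185049 + sqrt(6409)) + 28611 = -156438 + sqrt(6409)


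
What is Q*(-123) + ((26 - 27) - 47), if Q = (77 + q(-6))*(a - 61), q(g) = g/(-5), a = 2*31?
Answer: -48333/5 ≈ -9666.6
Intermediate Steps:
a = 62
q(g) = -g/5 (q(g) = g*(-⅕) = -g/5)
Q = 391/5 (Q = (77 - ⅕*(-6))*(62 - 61) = (77 + 6/5)*1 = (391/5)*1 = 391/5 ≈ 78.200)
Q*(-123) + ((26 - 27) - 47) = (391/5)*(-123) + ((26 - 27) - 47) = -48093/5 + (-1 - 47) = -48093/5 - 48 = -48333/5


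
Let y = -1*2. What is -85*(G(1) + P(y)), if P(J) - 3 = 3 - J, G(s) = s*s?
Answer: -765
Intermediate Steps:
G(s) = s**2
y = -2
P(J) = 6 - J (P(J) = 3 + (3 - J) = 6 - J)
-85*(G(1) + P(y)) = -85*(1**2 + (6 - 1*(-2))) = -85*(1 + (6 + 2)) = -85*(1 + 8) = -85*9 = -765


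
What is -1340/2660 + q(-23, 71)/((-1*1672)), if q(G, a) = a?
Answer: -6393/11704 ≈ -0.54622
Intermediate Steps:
-1340/2660 + q(-23, 71)/((-1*1672)) = -1340/2660 + 71/((-1*1672)) = -1340*1/2660 + 71/(-1672) = -67/133 + 71*(-1/1672) = -67/133 - 71/1672 = -6393/11704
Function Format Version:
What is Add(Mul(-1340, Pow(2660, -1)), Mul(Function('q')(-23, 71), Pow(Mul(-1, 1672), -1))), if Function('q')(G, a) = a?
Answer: Rational(-6393, 11704) ≈ -0.54622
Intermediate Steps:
Add(Mul(-1340, Pow(2660, -1)), Mul(Function('q')(-23, 71), Pow(Mul(-1, 1672), -1))) = Add(Mul(-1340, Pow(2660, -1)), Mul(71, Pow(Mul(-1, 1672), -1))) = Add(Mul(-1340, Rational(1, 2660)), Mul(71, Pow(-1672, -1))) = Add(Rational(-67, 133), Mul(71, Rational(-1, 1672))) = Add(Rational(-67, 133), Rational(-71, 1672)) = Rational(-6393, 11704)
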